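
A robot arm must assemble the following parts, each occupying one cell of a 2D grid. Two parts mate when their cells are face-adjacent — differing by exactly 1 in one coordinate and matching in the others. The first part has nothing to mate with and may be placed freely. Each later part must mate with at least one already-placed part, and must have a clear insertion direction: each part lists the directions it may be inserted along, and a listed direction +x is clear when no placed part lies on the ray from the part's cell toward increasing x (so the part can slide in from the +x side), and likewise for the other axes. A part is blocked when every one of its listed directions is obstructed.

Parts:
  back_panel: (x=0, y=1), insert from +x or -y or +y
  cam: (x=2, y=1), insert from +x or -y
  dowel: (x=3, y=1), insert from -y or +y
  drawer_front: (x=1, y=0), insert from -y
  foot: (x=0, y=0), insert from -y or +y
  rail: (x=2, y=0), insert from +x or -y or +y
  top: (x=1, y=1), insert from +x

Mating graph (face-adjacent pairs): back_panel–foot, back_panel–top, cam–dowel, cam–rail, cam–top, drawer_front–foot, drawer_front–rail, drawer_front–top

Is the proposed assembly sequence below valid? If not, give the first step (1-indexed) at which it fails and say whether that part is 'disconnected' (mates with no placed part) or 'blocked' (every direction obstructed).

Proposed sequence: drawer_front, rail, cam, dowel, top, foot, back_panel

1. drawer_front@(1, 0) [-y clear] — {drawer_front}
2. rail@(2, 0) [+x clear] — {drawer_front, rail}
3. cam@(2, 1) [+x clear] — {cam, drawer_front, rail}
4. dowel@(3, 1) [-y clear] — {cam, dowel, drawer_front, rail}
5. top@(1, 1) — +x all obstructed ⇒ blocked

Invalid at step 5 (blocked)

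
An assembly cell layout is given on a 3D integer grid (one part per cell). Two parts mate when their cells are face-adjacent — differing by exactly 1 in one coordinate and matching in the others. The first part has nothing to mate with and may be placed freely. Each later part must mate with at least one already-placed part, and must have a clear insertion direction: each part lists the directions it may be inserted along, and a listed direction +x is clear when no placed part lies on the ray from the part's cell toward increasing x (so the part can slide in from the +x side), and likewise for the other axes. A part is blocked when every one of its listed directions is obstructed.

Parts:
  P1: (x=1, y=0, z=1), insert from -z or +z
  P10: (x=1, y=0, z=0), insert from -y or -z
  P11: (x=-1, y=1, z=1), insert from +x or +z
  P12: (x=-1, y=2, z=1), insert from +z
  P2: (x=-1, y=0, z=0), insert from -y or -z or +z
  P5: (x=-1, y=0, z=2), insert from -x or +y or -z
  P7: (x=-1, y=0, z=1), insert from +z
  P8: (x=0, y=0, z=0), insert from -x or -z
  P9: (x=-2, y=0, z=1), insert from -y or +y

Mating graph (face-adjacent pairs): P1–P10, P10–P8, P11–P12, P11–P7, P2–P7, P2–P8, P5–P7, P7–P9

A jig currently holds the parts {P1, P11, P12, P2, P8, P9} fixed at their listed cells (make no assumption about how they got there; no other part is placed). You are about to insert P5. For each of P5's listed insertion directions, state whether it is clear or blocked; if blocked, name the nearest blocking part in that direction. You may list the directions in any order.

-x: ray from P5(-1, 0, 2) has no placed part ⇒ clear
+y: ray from P5(-1, 0, 2) has no placed part ⇒ clear
-z: nearest on ray is P2@(-1, 0, 0) ⇒ blocked

+y: clear; -x: clear; -z: blocked by P2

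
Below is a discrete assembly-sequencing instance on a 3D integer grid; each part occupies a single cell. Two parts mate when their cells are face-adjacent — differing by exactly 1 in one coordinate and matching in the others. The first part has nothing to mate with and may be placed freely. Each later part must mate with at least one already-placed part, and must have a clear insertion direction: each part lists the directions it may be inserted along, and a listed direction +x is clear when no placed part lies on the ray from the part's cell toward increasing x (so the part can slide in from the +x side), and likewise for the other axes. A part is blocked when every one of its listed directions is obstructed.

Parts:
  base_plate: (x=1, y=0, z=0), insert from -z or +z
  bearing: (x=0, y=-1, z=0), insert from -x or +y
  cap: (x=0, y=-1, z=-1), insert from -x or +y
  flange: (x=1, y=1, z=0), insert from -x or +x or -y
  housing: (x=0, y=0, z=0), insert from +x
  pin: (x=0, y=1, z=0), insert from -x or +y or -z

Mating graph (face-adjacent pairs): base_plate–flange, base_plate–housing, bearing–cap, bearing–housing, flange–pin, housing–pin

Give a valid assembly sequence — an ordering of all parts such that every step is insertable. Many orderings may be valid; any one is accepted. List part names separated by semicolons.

1. pin@(0, 1, 0) [-x clear] — {pin}
2. flange@(1, 1, 0) [+x clear] — {flange, pin}
3. housing@(0, 0, 0) [+x clear] — {flange, housing, pin}
4. bearing@(0, -1, 0) [-x clear] — {bearing, flange, housing, pin}
5. base_plate@(1, 0, 0) [-z clear] — {base_plate, bearing, flange, housing, pin}
6. cap@(0, -1, -1) [-x clear] — {base_plate, bearing, cap, flange, housing, pin}

pin; flange; housing; bearing; base_plate; cap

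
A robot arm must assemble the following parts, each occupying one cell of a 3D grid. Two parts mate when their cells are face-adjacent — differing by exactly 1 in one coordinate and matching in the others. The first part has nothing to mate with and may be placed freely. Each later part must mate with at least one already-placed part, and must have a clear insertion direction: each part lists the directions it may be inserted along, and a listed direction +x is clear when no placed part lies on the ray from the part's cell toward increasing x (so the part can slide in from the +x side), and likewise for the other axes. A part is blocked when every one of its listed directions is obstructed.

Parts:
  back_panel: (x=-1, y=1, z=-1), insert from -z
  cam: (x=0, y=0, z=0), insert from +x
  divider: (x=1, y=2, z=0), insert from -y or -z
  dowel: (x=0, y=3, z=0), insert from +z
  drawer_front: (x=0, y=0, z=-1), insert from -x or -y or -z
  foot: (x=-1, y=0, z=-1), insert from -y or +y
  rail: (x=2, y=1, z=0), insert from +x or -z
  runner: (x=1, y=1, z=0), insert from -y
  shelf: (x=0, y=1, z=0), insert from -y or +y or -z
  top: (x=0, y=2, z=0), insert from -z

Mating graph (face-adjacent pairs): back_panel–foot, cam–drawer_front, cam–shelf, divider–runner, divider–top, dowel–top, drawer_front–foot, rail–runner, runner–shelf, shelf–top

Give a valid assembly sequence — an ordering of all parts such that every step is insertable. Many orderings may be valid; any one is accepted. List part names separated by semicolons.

1. dowel@(0, 3, 0) [+z clear] — {dowel}
2. top@(0, 2, 0) [-z clear] — {dowel, top}
3. divider@(1, 2, 0) [-y clear] — {divider, dowel, top}
4. runner@(1, 1, 0) [-y clear] — {divider, dowel, runner, top}
5. shelf@(0, 1, 0) [-y clear] — {divider, dowel, runner, shelf, top}
6. rail@(2, 1, 0) [+x clear] — {divider, dowel, rail, runner, shelf, top}
7. cam@(0, 0, 0) [+x clear] — {cam, divider, dowel, rail, runner, shelf, top}
8. drawer_front@(0, 0, -1) [-x clear] — {cam, divider, dowel, drawer_front, rail, runner, shelf, top}
9. foot@(-1, 0, -1) [-y clear] — {cam, divider, dowel, drawer_front, foot, rail, runner, shelf, top}
10. back_panel@(-1, 1, -1) [-z clear] — {back_panel, cam, divider, dowel, drawer_front, foot, rail, runner, shelf, top}

dowel; top; divider; runner; shelf; rail; cam; drawer_front; foot; back_panel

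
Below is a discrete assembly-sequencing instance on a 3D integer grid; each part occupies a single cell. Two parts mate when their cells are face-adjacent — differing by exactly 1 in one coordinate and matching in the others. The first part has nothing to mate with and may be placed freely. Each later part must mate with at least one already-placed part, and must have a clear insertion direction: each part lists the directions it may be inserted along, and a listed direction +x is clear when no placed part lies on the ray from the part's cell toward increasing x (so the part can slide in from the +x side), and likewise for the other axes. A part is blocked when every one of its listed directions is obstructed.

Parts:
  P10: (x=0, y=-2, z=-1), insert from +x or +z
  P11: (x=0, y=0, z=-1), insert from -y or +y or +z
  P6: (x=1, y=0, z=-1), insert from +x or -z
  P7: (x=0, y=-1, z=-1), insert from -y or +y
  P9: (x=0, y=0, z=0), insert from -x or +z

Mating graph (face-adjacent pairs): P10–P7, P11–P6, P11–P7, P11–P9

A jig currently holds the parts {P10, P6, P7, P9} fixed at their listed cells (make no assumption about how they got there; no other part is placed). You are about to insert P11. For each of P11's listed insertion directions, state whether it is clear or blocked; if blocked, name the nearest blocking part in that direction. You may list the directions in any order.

-y: nearest on ray is P7@(0, -1, -1) ⇒ blocked
+y: ray from P11(0, 0, -1) has no placed part ⇒ clear
+z: nearest on ray is P9@(0, 0, 0) ⇒ blocked

+y: clear; +z: blocked by P9; -y: blocked by P7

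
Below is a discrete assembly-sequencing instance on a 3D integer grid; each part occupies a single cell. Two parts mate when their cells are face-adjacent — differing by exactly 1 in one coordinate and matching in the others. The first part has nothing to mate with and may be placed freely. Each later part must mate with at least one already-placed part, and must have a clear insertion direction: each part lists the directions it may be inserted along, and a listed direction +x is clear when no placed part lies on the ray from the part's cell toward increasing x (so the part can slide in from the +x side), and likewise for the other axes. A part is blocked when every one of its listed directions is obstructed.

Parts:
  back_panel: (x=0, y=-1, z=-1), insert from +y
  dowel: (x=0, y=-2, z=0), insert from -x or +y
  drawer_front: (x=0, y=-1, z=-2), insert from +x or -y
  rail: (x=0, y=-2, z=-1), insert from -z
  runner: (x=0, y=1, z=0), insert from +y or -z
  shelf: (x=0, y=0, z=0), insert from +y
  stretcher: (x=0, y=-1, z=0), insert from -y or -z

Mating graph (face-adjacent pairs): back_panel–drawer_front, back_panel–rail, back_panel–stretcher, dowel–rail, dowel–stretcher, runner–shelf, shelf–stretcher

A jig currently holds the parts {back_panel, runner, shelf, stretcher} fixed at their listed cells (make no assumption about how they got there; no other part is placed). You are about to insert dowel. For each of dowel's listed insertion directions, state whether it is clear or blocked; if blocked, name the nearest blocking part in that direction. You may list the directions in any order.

-x: ray from dowel(0, -2, 0) has no placed part ⇒ clear
+y: nearest on ray is stretcher@(0, -1, 0) ⇒ blocked

+y: blocked by stretcher; -x: clear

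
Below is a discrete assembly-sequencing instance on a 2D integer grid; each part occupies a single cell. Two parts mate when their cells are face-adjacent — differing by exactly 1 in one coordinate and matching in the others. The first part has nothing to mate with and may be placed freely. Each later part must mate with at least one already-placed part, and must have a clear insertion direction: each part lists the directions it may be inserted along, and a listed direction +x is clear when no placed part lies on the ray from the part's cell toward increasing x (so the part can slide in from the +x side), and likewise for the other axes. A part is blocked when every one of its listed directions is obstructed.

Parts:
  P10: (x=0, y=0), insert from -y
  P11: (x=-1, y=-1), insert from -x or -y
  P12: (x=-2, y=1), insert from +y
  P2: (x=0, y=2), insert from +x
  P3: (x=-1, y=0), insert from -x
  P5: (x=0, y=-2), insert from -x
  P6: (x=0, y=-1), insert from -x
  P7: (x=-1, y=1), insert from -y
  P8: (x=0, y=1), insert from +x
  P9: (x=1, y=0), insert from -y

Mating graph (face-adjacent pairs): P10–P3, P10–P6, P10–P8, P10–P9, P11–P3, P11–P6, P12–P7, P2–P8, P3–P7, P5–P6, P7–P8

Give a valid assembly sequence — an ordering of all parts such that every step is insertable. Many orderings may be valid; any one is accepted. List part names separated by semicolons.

P9; P10; P8; P2; P7; P12; P3; P6; P11; P5

1. P9@(1, 0) [-y clear] — {P9}
2. P10@(0, 0) [-y clear] — {P10, P9}
3. P8@(0, 1) [+x clear] — {P10, P8, P9}
4. P2@(0, 2) [+x clear] — {P10, P2, P8, P9}
5. P7@(-1, 1) [-y clear] — {P10, P2, P7, P8, P9}
6. P12@(-2, 1) [+y clear] — {P10, P12, P2, P7, P8, P9}
7. P3@(-1, 0) [-x clear] — {P10, P12, P2, P3, P7, P8, P9}
8. P6@(0, -1) [-x clear] — {P10, P12, P2, P3, P6, P7, P8, P9}
9. P11@(-1, -1) [-x clear] — {P10, P11, P12, P2, P3, P6, P7, P8, P9}
10. P5@(0, -2) [-x clear] — {P10, P11, P12, P2, P3, P5, P6, P7, P8, P9}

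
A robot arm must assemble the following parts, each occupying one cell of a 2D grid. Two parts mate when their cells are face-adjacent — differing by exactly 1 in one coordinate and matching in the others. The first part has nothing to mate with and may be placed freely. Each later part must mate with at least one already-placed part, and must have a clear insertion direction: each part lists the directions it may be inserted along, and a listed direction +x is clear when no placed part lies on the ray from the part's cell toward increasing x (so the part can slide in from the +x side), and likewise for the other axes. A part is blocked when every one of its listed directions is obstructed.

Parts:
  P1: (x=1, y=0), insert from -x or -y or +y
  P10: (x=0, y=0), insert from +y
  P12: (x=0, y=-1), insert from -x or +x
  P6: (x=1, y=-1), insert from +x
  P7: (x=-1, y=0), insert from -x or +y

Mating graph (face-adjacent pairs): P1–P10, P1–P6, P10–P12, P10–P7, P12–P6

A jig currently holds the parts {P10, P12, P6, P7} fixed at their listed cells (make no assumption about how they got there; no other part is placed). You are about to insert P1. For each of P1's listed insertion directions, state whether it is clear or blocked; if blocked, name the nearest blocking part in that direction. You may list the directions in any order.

+y: clear; -x: blocked by P10; -y: blocked by P6

-x: nearest on ray is P10@(0, 0) ⇒ blocked
-y: nearest on ray is P6@(1, -1) ⇒ blocked
+y: ray from P1(1, 0) has no placed part ⇒ clear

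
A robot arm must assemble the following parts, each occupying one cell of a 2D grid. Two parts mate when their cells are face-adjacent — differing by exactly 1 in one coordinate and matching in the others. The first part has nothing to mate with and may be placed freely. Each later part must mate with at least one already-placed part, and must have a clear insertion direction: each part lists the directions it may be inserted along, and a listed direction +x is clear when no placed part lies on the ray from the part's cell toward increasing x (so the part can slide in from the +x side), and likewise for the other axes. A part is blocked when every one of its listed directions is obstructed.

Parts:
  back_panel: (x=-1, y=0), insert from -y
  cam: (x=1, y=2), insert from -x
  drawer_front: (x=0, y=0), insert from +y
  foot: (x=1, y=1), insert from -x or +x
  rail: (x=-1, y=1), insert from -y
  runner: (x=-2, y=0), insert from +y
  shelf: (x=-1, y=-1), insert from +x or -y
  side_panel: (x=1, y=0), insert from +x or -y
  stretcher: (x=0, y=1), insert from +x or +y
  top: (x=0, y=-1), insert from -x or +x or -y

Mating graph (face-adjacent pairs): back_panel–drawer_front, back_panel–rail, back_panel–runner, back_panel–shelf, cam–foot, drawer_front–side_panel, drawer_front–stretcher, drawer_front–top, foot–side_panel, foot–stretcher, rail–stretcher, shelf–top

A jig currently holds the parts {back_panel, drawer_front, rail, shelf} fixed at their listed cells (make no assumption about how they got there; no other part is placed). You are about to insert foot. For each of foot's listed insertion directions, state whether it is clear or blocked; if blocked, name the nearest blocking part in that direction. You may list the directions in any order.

-x: nearest on ray is rail@(-1, 1) ⇒ blocked
+x: ray from foot(1, 1) has no placed part ⇒ clear

+x: clear; -x: blocked by rail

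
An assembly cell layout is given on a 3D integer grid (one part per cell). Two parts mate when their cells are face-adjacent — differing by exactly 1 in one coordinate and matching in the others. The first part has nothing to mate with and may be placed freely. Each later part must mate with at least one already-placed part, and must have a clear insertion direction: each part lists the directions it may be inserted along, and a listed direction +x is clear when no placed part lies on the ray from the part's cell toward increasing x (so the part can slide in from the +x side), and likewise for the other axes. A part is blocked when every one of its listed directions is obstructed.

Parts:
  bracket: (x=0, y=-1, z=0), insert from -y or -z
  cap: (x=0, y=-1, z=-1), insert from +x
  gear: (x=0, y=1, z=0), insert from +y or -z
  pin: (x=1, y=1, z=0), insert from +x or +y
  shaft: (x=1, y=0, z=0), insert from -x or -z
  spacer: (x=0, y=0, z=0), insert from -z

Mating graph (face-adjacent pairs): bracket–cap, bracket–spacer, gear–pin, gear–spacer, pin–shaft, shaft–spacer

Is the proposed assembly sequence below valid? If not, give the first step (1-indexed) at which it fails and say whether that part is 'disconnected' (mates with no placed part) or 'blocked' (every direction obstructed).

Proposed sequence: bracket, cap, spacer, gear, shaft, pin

1. bracket@(0, -1, 0) [-y clear] — {bracket}
2. cap@(0, -1, -1) [+x clear] — {bracket, cap}
3. spacer@(0, 0, 0) [-z clear] — {bracket, cap, spacer}
4. gear@(0, 1, 0) [+y clear] — {bracket, cap, gear, spacer}
5. shaft@(1, 0, 0) [-z clear] — {bracket, cap, gear, shaft, spacer}
6. pin@(1, 1, 0) [+x clear] — {bracket, cap, gear, pin, shaft, spacer}

Valid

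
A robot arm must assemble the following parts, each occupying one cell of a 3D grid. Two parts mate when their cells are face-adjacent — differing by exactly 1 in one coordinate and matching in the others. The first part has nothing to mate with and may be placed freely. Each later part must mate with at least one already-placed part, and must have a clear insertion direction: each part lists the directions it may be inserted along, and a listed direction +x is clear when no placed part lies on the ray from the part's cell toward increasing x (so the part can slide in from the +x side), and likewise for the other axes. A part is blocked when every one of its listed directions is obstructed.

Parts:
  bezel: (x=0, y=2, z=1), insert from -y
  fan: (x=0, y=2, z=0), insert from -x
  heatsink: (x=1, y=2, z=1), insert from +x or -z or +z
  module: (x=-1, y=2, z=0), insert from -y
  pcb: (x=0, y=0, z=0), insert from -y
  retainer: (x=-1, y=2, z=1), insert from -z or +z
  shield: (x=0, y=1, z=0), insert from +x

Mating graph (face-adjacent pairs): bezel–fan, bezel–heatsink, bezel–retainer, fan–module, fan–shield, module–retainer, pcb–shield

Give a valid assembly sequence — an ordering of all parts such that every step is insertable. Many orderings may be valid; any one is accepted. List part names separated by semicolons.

1. fan@(0, 2, 0) [-x clear] — {fan}
2. shield@(0, 1, 0) [+x clear] — {fan, shield}
3. bezel@(0, 2, 1) [-y clear] — {bezel, fan, shield}
4. retainer@(-1, 2, 1) [-z clear] — {bezel, fan, retainer, shield}
5. heatsink@(1, 2, 1) [+x clear] — {bezel, fan, heatsink, retainer, shield}
6. module@(-1, 2, 0) [-y clear] — {bezel, fan, heatsink, module, retainer, shield}
7. pcb@(0, 0, 0) [-y clear] — {bezel, fan, heatsink, module, pcb, retainer, shield}

fan; shield; bezel; retainer; heatsink; module; pcb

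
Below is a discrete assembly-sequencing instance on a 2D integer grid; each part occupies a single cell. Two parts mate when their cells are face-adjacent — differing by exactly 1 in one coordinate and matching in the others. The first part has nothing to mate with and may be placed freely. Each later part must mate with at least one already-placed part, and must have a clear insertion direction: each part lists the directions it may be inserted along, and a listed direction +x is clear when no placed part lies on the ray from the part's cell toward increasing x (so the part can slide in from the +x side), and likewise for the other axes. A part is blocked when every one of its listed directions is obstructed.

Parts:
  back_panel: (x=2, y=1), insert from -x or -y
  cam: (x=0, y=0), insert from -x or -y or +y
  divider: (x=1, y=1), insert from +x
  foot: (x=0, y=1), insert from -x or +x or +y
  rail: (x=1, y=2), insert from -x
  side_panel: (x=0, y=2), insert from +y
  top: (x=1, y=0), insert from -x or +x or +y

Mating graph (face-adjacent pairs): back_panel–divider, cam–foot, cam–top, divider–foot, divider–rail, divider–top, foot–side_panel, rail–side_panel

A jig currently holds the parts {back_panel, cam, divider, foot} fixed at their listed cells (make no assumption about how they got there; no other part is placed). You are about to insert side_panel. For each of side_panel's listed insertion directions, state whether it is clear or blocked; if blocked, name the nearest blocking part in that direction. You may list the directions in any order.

+y: ray from side_panel(0, 2) has no placed part ⇒ clear

+y: clear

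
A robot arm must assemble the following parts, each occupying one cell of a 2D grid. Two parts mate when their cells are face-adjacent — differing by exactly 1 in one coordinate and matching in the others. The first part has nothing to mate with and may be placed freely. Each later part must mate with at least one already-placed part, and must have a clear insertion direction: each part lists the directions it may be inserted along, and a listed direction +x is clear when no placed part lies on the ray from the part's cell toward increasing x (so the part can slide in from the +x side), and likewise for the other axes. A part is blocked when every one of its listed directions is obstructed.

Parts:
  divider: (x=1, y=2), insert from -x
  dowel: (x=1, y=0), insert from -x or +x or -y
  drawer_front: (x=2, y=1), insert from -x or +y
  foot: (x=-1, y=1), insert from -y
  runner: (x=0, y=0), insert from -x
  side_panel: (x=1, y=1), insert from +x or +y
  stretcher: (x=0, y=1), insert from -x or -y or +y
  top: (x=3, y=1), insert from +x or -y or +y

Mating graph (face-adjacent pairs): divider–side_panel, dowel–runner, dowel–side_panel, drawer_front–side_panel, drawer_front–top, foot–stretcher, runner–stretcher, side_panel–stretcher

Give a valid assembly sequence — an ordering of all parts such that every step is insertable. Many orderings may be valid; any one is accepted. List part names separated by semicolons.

stretcher; foot; side_panel; drawer_front; top; divider; dowel; runner

1. stretcher@(0, 1) [-x clear] — {stretcher}
2. foot@(-1, 1) [-y clear] — {foot, stretcher}
3. side_panel@(1, 1) [+x clear] — {foot, side_panel, stretcher}
4. drawer_front@(2, 1) [+y clear] — {drawer_front, foot, side_panel, stretcher}
5. top@(3, 1) [+x clear] — {drawer_front, foot, side_panel, stretcher, top}
6. divider@(1, 2) [-x clear] — {divider, drawer_front, foot, side_panel, stretcher, top}
7. dowel@(1, 0) [-x clear] — {divider, dowel, drawer_front, foot, side_panel, stretcher, top}
8. runner@(0, 0) [-x clear] — {divider, dowel, drawer_front, foot, runner, side_panel, stretcher, top}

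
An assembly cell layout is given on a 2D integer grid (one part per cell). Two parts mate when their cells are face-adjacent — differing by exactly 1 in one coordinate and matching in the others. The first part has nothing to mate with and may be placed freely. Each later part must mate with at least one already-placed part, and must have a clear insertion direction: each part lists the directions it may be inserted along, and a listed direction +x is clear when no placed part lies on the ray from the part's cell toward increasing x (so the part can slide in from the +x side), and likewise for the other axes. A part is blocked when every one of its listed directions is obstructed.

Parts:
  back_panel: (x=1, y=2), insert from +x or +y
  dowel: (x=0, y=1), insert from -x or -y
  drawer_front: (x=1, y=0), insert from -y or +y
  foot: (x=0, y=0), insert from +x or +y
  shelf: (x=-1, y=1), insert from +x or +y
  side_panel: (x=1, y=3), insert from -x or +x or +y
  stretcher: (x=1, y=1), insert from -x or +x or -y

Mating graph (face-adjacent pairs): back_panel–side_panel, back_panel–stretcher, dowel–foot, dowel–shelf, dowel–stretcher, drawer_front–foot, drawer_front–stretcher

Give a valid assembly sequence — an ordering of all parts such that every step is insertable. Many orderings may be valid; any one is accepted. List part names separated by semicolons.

1. drawer_front@(1, 0) [-y clear] — {drawer_front}
2. foot@(0, 0) [+y clear] — {drawer_front, foot}
3. dowel@(0, 1) [-x clear] — {dowel, drawer_front, foot}
4. stretcher@(1, 1) [+x clear] — {dowel, drawer_front, foot, stretcher}
5. back_panel@(1, 2) [+x clear] — {back_panel, dowel, drawer_front, foot, stretcher}
6. side_panel@(1, 3) [-x clear] — {back_panel, dowel, drawer_front, foot, side_panel, stretcher}
7. shelf@(-1, 1) [+y clear] — {back_panel, dowel, drawer_front, foot, shelf, side_panel, stretcher}

drawer_front; foot; dowel; stretcher; back_panel; side_panel; shelf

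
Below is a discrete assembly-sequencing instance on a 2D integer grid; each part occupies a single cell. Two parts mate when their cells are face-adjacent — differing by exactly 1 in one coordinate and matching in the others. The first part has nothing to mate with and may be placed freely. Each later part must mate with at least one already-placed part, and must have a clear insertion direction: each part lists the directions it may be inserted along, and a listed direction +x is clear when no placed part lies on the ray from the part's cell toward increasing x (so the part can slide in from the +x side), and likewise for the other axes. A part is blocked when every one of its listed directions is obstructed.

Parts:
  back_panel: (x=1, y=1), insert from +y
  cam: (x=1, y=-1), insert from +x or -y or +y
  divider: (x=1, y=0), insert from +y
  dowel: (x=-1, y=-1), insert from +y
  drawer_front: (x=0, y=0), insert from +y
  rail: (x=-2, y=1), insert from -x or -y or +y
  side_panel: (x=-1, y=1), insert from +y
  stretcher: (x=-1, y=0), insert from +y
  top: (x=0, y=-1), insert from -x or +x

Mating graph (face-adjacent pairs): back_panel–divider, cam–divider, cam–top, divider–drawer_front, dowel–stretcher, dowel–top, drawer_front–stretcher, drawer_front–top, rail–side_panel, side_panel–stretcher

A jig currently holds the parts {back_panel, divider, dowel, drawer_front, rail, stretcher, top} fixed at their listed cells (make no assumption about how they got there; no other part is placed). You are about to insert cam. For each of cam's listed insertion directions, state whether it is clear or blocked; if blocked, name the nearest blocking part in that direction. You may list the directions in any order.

+x: ray from cam(1, -1) has no placed part ⇒ clear
-y: ray from cam(1, -1) has no placed part ⇒ clear
+y: nearest on ray is divider@(1, 0) ⇒ blocked

+x: clear; +y: blocked by divider; -y: clear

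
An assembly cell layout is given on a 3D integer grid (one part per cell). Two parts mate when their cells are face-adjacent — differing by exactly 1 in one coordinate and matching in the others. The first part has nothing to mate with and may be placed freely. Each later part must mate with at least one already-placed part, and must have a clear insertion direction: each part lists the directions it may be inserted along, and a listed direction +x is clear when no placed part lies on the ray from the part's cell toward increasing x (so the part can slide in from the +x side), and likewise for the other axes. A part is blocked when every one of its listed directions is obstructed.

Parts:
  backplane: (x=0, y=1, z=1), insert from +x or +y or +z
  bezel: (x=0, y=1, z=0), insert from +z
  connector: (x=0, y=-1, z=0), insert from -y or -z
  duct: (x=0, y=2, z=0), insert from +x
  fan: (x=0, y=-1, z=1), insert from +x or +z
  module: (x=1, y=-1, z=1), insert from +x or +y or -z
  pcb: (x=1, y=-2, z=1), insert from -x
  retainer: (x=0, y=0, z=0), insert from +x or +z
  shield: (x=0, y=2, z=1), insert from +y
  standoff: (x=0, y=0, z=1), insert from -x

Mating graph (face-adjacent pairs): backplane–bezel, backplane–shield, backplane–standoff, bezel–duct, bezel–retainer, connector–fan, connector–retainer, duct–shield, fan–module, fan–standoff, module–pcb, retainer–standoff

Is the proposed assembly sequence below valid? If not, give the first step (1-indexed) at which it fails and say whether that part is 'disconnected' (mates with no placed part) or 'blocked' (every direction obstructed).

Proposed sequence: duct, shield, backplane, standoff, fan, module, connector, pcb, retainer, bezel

1. duct@(0, 2, 0) [+x clear] — {duct}
2. shield@(0, 2, 1) [+y clear] — {duct, shield}
3. backplane@(0, 1, 1) [+x clear] — {backplane, duct, shield}
4. standoff@(0, 0, 1) [-x clear] — {backplane, duct, shield, standoff}
5. fan@(0, -1, 1) [+x clear] — {backplane, duct, fan, shield, standoff}
6. module@(1, -1, 1) [+x clear] — {backplane, duct, fan, module, shield, standoff}
7. connector@(0, -1, 0) [-y clear] — {backplane, connector, duct, fan, module, shield, standoff}
8. pcb@(1, -2, 1) [-x clear] — {backplane, connector, duct, fan, module, pcb, shield, standoff}
9. retainer@(0, 0, 0) [+x clear] — {backplane, connector, duct, fan, module, pcb, retainer, shield, standoff}
10. bezel@(0, 1, 0) — +z all obstructed ⇒ blocked

Invalid at step 10 (blocked)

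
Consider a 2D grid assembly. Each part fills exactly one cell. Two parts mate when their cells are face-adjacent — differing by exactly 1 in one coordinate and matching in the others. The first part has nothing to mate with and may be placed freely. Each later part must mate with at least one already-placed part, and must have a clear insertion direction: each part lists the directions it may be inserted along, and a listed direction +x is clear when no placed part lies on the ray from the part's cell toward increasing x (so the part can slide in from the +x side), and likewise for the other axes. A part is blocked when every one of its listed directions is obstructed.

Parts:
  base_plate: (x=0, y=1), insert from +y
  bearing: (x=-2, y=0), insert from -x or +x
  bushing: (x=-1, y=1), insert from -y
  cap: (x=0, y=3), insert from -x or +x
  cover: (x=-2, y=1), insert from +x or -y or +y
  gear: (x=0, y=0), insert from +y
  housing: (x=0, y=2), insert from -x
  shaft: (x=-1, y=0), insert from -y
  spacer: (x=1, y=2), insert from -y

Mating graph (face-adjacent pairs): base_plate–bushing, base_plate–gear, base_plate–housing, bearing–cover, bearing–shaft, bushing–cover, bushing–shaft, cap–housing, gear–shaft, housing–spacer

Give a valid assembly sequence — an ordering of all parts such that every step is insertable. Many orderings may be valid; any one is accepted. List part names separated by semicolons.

gear; base_plate; bushing; shaft; bearing; cover; housing; spacer; cap

1. gear@(0, 0) [+y clear] — {gear}
2. base_plate@(0, 1) [+y clear] — {base_plate, gear}
3. bushing@(-1, 1) [-y clear] — {base_plate, bushing, gear}
4. shaft@(-1, 0) [-y clear] — {base_plate, bushing, gear, shaft}
5. bearing@(-2, 0) [-x clear] — {base_plate, bearing, bushing, gear, shaft}
6. cover@(-2, 1) [+y clear] — {base_plate, bearing, bushing, cover, gear, shaft}
7. housing@(0, 2) [-x clear] — {base_plate, bearing, bushing, cover, gear, housing, shaft}
8. spacer@(1, 2) [-y clear] — {base_plate, bearing, bushing, cover, gear, housing, shaft, spacer}
9. cap@(0, 3) [-x clear] — {base_plate, bearing, bushing, cap, cover, gear, housing, shaft, spacer}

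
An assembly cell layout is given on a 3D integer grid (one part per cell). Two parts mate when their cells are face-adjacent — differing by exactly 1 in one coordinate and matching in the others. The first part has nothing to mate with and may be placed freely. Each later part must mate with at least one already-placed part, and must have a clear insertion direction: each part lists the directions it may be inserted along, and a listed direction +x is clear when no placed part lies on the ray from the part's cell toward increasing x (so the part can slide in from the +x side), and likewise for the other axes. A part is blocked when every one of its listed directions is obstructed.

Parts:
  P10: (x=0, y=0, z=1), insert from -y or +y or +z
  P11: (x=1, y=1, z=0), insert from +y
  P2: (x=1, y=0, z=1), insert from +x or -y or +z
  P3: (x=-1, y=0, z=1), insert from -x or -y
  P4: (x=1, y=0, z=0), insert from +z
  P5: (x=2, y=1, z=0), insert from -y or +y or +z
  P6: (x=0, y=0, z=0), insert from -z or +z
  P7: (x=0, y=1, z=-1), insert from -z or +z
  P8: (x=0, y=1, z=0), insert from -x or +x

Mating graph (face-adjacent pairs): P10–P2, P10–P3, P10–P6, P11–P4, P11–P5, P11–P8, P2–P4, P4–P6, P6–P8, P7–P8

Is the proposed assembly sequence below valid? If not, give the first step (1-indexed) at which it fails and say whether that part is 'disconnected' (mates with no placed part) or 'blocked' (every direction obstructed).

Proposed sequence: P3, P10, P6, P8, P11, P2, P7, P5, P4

1. P3@(-1, 0, 1) [-x clear] — {P3}
2. P10@(0, 0, 1) [-y clear] — {P10, P3}
3. P6@(0, 0, 0) [-z clear] — {P10, P3, P6}
4. P8@(0, 1, 0) [-x clear] — {P10, P3, P6, P8}
5. P11@(1, 1, 0) [+y clear] — {P10, P11, P3, P6, P8}
6. P2@(1, 0, 1) [+x clear] — {P10, P11, P2, P3, P6, P8}
7. P7@(0, 1, -1) [-z clear] — {P10, P11, P2, P3, P6, P7, P8}
8. P5@(2, 1, 0) [-y clear] — {P10, P11, P2, P3, P5, P6, P7, P8}
9. P4@(1, 0, 0) — +z all obstructed ⇒ blocked

Invalid at step 9 (blocked)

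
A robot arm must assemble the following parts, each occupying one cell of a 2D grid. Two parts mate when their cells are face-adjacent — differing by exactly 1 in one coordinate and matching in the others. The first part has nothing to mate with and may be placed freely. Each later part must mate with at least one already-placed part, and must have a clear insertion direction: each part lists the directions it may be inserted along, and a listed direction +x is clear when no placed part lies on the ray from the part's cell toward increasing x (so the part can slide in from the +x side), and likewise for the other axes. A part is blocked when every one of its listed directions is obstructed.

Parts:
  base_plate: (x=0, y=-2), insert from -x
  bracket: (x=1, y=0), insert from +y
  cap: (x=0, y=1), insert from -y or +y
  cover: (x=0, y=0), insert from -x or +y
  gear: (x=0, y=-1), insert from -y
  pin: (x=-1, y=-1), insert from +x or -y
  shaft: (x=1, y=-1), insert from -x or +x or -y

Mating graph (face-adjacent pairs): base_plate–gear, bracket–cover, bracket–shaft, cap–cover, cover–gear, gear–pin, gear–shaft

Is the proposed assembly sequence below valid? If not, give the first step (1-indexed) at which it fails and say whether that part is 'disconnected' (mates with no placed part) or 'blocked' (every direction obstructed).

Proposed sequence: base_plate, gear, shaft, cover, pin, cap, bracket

1. base_plate@(0, -2) [-x clear] — {base_plate}
2. gear@(0, -1) — -y all obstructed ⇒ blocked

Invalid at step 2 (blocked)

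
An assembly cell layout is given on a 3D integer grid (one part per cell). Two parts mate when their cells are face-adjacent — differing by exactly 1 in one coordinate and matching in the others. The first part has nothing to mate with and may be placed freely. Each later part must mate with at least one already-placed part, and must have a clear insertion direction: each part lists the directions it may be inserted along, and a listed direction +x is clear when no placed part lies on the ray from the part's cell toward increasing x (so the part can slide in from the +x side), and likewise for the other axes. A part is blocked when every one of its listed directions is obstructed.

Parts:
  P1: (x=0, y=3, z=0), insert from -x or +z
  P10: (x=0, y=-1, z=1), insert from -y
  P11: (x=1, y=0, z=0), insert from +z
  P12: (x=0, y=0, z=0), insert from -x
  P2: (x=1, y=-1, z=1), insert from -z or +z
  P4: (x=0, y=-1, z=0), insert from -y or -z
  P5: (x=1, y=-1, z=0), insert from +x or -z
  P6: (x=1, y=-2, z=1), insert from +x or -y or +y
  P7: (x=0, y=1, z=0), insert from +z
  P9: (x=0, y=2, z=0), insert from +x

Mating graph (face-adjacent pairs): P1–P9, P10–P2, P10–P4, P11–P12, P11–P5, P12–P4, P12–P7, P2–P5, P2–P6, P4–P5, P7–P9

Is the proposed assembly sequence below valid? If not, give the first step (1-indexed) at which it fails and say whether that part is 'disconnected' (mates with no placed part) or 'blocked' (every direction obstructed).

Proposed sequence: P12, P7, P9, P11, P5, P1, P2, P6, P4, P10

1. P12@(0, 0, 0) [-x clear] — {P12}
2. P7@(0, 1, 0) [+z clear] — {P12, P7}
3. P9@(0, 2, 0) [+x clear] — {P12, P7, P9}
4. P11@(1, 0, 0) [+z clear] — {P11, P12, P7, P9}
5. P5@(1, -1, 0) [+x clear] — {P11, P12, P5, P7, P9}
6. P1@(0, 3, 0) [-x clear] — {P1, P11, P12, P5, P7, P9}
7. P2@(1, -1, 1) [+z clear] — {P1, P11, P12, P2, P5, P7, P9}
8. P6@(1, -2, 1) [+x clear] — {P1, P11, P12, P2, P5, P6, P7, P9}
9. P4@(0, -1, 0) [-y clear] — {P1, P11, P12, P2, P4, P5, P6, P7, P9}
10. P10@(0, -1, 1) [-y clear] — {P1, P10, P11, P12, P2, P4, P5, P6, P7, P9}

Valid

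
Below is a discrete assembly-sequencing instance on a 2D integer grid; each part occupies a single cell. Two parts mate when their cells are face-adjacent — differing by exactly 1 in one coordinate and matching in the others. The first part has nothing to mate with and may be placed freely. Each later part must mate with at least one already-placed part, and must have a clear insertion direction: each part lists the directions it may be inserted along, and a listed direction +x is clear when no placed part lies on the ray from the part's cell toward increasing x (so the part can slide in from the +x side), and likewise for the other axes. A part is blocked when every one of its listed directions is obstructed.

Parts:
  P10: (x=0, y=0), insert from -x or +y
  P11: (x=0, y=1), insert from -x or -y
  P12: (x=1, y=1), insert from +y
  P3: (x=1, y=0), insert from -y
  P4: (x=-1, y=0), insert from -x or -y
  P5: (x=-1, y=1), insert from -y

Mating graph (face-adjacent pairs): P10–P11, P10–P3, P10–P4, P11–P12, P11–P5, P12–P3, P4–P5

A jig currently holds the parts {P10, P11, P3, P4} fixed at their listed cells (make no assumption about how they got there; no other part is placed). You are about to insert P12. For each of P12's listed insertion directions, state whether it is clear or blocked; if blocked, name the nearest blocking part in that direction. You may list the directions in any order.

+y: clear

+y: ray from P12(1, 1) has no placed part ⇒ clear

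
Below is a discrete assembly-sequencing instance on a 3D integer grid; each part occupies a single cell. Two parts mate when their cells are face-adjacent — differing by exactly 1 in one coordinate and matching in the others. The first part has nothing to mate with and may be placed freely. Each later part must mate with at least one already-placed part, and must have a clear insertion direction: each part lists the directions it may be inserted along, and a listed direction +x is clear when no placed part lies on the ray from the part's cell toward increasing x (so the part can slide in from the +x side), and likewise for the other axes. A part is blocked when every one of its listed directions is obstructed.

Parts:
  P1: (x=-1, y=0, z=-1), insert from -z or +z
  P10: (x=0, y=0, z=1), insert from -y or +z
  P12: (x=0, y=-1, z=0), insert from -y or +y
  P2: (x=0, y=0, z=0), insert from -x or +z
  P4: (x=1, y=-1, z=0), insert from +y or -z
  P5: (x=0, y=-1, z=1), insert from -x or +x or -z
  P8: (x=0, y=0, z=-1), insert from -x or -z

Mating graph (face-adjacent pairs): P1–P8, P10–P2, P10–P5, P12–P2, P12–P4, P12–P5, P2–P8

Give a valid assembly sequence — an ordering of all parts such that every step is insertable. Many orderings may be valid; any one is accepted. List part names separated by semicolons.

P10; P2; P8; P1; P12; P5; P4

1. P10@(0, 0, 1) [-y clear] — {P10}
2. P2@(0, 0, 0) [-x clear] — {P10, P2}
3. P8@(0, 0, -1) [-x clear] — {P10, P2, P8}
4. P1@(-1, 0, -1) [-z clear] — {P1, P10, P2, P8}
5. P12@(0, -1, 0) [-y clear] — {P1, P10, P12, P2, P8}
6. P5@(0, -1, 1) [-x clear] — {P1, P10, P12, P2, P5, P8}
7. P4@(1, -1, 0) [+y clear] — {P1, P10, P12, P2, P4, P5, P8}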